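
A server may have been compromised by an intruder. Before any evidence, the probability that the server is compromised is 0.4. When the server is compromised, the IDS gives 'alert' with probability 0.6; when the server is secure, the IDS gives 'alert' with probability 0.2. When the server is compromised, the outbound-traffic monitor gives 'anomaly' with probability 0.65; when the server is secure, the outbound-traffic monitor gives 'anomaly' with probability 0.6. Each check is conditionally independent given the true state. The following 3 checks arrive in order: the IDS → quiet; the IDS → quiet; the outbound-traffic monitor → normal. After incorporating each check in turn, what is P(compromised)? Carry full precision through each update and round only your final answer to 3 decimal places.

After the IDS='quiet': P(compromised) = 0.4·0.4000 / (0.4·0.4000 + 0.8·0.6000) ≈ 0.2500
After the IDS='quiet': P(compromised) = 0.4·0.2500 / (0.4·0.2500 + 0.8·0.7500) ≈ 0.1429
After the outbound-traffic monitor='normal': P(compromised) = 0.35·0.1429 / (0.35·0.1429 + 0.4·0.8571) ≈ 0.1273

0.127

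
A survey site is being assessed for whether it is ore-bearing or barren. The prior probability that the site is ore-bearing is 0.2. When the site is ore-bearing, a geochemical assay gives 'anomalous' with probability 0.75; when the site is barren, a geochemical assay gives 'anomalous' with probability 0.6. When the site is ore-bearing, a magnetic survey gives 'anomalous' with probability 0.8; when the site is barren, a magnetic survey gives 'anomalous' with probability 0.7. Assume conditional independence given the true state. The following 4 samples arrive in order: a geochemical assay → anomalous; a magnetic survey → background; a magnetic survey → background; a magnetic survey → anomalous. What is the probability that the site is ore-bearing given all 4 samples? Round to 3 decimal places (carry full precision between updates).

0.137

Each posterior becomes the prior for the next update.
After a geochemical assay='anomalous': P(ore) = 0.75·0.2000 / (0.75·0.2000 + 0.6·0.8000) ≈ 0.2381
After a magnetic survey='background': P(ore) = 0.2·0.2381 / (0.2·0.2381 + 0.3·0.7619) ≈ 0.1724
After a magnetic survey='background': P(ore) = 0.2·0.1724 / (0.2·0.1724 + 0.3·0.8276) ≈ 0.1220
After a magnetic survey='anomalous': P(ore) = 0.8·0.1220 / (0.8·0.1220 + 0.7·0.8780) ≈ 0.1370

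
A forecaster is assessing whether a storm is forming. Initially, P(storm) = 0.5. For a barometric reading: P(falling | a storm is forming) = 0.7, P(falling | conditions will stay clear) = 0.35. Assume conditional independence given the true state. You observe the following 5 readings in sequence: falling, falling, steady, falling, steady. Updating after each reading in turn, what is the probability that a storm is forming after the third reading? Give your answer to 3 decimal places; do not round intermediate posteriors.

Apply Bayes' rule sequentially, carrying P(storm) forward.
After 'falling': P(storm) = 0.7·0.5000 / (0.7·0.5000 + 0.35·0.5000) ≈ 0.6667
After 'falling': P(storm) = 0.7·0.6667 / (0.7·0.6667 + 0.35·0.3333) ≈ 0.8000
After 'steady': P(storm) = 0.3·0.8000 / (0.3·0.8000 + 0.65·0.2000) ≈ 0.6486

0.649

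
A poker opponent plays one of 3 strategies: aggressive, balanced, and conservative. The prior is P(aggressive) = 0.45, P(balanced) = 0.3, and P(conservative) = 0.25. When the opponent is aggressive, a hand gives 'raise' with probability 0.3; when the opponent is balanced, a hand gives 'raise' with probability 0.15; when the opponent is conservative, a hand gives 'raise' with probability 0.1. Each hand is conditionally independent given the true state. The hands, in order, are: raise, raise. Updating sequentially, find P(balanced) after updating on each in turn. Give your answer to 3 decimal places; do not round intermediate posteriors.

Apply Bayes' rule sequentially, carrying P(balanced) forward.
After 'raise': normaliser = 0.3·0.4500 + 0.15·0.3000 + 0.1·0.2500; P(aggressive) ≈ 0.6585, P(balanced) ≈ 0.2195, P(conservative) ≈ 0.1220
After 'raise': normaliser = 0.3·0.6585 + 0.15·0.2195 + 0.1·0.1220; P(aggressive) ≈ 0.8141, P(balanced) ≈ 0.1357, P(conservative) ≈ 0.0503

0.136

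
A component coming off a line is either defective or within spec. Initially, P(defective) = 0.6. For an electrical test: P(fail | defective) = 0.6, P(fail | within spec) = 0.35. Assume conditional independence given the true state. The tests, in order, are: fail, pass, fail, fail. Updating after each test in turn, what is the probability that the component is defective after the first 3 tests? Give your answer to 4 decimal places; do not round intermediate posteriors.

0.7307

Apply Bayes' rule sequentially, carrying P(defective) forward.
After 'fail': P(defective) = 0.6·0.6000 / (0.6·0.6000 + 0.35·0.4000) ≈ 0.7200
After 'pass': P(defective) = 0.4·0.7200 / (0.4·0.7200 + 0.65·0.2800) ≈ 0.6128
After 'fail': P(defective) = 0.6·0.6128 / (0.6·0.6128 + 0.35·0.3872) ≈ 0.7307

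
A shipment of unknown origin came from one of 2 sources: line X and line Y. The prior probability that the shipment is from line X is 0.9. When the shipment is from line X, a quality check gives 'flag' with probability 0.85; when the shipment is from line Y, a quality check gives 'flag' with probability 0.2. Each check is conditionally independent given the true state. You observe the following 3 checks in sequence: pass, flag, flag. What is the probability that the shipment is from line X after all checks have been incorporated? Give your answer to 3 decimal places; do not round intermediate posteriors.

0.968

After 'pass': P(line X) = 0.15·0.9000 / (0.15·0.9000 + 0.8·0.1000) ≈ 0.6279
After 'flag': P(line X) = 0.85·0.6279 / (0.85·0.6279 + 0.2·0.3721) ≈ 0.8776
After 'flag': P(line X) = 0.85·0.8776 / (0.85·0.8776 + 0.2·0.1224) ≈ 0.9682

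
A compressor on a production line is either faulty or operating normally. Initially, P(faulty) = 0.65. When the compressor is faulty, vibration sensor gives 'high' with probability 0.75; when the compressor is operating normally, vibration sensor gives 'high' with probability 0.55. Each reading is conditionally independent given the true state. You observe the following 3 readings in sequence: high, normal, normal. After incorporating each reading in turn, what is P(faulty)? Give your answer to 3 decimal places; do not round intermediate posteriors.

0.439

After 'high': P(faulty) = 0.75·0.6500 / (0.75·0.6500 + 0.55·0.3500) ≈ 0.7169
After 'normal': P(faulty) = 0.25·0.7169 / (0.25·0.7169 + 0.45·0.2831) ≈ 0.5845
After 'normal': P(faulty) = 0.25·0.5845 / (0.25·0.5845 + 0.45·0.4155) ≈ 0.4387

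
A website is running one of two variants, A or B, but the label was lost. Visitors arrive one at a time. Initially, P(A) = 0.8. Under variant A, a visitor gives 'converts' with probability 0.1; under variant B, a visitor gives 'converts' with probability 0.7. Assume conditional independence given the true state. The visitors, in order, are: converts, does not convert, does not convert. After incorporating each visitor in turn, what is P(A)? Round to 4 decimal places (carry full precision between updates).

After 'converts': P(A) = 0.1·0.8000 / (0.1·0.8000 + 0.7·0.2000) ≈ 0.3636
After 'does not convert': P(A) = 0.9·0.3636 / (0.9·0.3636 + 0.3·0.6364) ≈ 0.6316
After 'does not convert': P(A) = 0.9·0.6316 / (0.9·0.6316 + 0.3·0.3684) ≈ 0.8372

0.8372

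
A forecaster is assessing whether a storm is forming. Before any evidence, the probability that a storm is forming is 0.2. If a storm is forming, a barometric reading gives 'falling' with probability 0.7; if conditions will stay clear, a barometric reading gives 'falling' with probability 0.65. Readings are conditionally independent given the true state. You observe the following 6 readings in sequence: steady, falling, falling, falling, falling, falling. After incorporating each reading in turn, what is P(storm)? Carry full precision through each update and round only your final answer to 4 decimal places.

0.2369

After 'steady': P(storm) = 0.3·0.2000 / (0.3·0.2000 + 0.35·0.8000) ≈ 0.1765
After 'falling': P(storm) = 0.7·0.1765 / (0.7·0.1765 + 0.65·0.8235) ≈ 0.1875
After 'falling': P(storm) = 0.7·0.1875 / (0.7·0.1875 + 0.65·0.8125) ≈ 0.1991
After 'falling': P(storm) = 0.7·0.1991 / (0.7·0.1991 + 0.65·0.8009) ≈ 0.2111
After 'falling': P(storm) = 0.7·0.2111 / (0.7·0.2111 + 0.65·0.7889) ≈ 0.2237
After 'falling': P(storm) = 0.7·0.2237 / (0.7·0.2237 + 0.65·0.7763) ≈ 0.2369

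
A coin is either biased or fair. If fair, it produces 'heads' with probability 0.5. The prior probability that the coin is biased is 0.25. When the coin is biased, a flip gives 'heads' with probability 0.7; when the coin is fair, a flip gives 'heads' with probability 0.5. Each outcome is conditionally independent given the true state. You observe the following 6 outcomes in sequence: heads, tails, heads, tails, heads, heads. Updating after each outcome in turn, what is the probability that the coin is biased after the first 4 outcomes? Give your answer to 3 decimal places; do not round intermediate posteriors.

After 'heads': P(biased) = 0.7·0.2500 / (0.7·0.2500 + 0.5·0.7500) ≈ 0.3182
After 'tails': P(biased) = 0.3·0.3182 / (0.3·0.3182 + 0.5·0.6818) ≈ 0.2188
After 'heads': P(biased) = 0.7·0.2188 / (0.7·0.2188 + 0.5·0.7812) ≈ 0.2816
After 'tails': P(biased) = 0.3·0.2816 / (0.3·0.2816 + 0.5·0.7184) ≈ 0.1904

0.190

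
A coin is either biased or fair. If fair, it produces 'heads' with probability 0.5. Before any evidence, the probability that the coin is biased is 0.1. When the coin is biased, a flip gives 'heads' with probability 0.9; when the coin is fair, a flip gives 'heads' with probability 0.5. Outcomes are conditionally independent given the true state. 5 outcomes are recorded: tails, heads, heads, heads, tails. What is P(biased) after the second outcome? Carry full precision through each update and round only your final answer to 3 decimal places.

0.038

Apply Bayes' rule sequentially, carrying P(biased) forward.
After 'tails': P(biased) = 0.1·0.1000 / (0.1·0.1000 + 0.5·0.9000) ≈ 0.0217
After 'heads': P(biased) = 0.9·0.0217 / (0.9·0.0217 + 0.5·0.9783) ≈ 0.0385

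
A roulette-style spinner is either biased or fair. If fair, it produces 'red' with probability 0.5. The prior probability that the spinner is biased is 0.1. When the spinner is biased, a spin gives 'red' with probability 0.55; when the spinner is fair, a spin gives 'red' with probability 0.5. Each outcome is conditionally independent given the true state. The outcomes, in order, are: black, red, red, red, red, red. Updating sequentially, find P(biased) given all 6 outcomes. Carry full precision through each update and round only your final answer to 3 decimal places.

After 'black': P(biased) = 0.45·0.1000 / (0.45·0.1000 + 0.5·0.9000) ≈ 0.0909
After 'red': P(biased) = 0.55·0.0909 / (0.55·0.0909 + 0.5·0.9091) ≈ 0.0991
After 'red': P(biased) = 0.55·0.0991 / (0.55·0.0991 + 0.5·0.9009) ≈ 0.1079
After 'red': P(biased) = 0.55·0.1079 / (0.55·0.1079 + 0.5·0.8921) ≈ 0.1175
After 'red': P(biased) = 0.55·0.1175 / (0.55·0.1175 + 0.5·0.8825) ≈ 0.1277
After 'red': P(biased) = 0.55·0.1277 / (0.55·0.1277 + 0.5·0.8723) ≈ 0.1387

0.139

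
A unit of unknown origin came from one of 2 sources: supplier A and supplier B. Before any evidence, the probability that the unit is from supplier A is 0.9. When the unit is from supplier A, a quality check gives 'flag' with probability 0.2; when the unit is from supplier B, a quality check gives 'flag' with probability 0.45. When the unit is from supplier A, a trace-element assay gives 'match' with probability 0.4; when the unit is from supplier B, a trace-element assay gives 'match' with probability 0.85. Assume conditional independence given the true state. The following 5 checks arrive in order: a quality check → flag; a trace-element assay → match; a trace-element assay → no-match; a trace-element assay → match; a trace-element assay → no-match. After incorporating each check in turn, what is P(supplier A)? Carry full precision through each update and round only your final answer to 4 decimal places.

0.9341

After a quality check='flag': P(supplier A) = 0.2·0.9000 / (0.2·0.9000 + 0.45·0.1000) ≈ 0.8000
After a trace-element assay='match': P(supplier A) = 0.4·0.8000 / (0.4·0.8000 + 0.85·0.2000) ≈ 0.6531
After a trace-element assay='no-match': P(supplier A) = 0.6·0.6531 / (0.6·0.6531 + 0.15·0.3469) ≈ 0.8828
After a trace-element assay='match': P(supplier A) = 0.4·0.8828 / (0.4·0.8828 + 0.85·0.1172) ≈ 0.7799
After a trace-element assay='no-match': P(supplier A) = 0.6·0.7799 / (0.6·0.7799 + 0.15·0.2201) ≈ 0.9341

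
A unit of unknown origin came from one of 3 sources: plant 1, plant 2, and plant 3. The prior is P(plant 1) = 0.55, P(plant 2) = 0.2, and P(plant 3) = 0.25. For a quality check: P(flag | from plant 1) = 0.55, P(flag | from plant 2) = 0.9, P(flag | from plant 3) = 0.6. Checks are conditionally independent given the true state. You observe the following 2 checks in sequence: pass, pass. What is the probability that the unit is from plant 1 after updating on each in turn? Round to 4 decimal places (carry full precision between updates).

Each posterior becomes the prior for the next update.
After 'pass': normaliser = 0.45·0.5500 + 0.1·0.2000 + 0.4·0.2500; P(plant 1) ≈ 0.6735, P(plant 2) ≈ 0.0544, P(plant 3) ≈ 0.2721
After 'pass': normaliser = 0.45·0.6735 + 0.1·0.0544 + 0.4·0.2721; P(plant 1) ≈ 0.7262, P(plant 2) ≈ 0.0130, P(plant 3) ≈ 0.2608

0.7262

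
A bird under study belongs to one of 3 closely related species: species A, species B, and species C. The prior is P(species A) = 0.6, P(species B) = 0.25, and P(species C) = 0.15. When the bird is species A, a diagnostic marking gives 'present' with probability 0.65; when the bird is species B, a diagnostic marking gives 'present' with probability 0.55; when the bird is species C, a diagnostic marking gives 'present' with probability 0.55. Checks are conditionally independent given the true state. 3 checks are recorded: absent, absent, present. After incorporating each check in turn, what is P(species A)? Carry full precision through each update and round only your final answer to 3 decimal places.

0.517

After 'absent': normaliser = 0.35·0.6000 + 0.45·0.2500 + 0.45·0.1500; P(species A) ≈ 0.5385, P(species B) ≈ 0.2885, P(species C) ≈ 0.1731
After 'absent': normaliser = 0.35·0.5385 + 0.45·0.2885 + 0.45·0.1731; P(species A) ≈ 0.4757, P(species B) ≈ 0.3277, P(species C) ≈ 0.1966
After 'present': normaliser = 0.65·0.4757 + 0.55·0.3277 + 0.55·0.1966; P(species A) ≈ 0.5175, P(species B) ≈ 0.3016, P(species C) ≈ 0.1810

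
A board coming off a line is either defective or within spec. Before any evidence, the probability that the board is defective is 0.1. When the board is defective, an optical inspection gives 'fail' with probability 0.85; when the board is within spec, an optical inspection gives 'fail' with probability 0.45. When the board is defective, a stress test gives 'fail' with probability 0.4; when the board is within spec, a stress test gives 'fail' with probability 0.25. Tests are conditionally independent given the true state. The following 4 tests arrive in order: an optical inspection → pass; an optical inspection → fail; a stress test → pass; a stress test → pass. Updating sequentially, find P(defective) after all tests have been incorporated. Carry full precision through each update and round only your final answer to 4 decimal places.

After an optical inspection='pass': P(defective) = 0.15·0.1000 / (0.15·0.1000 + 0.55·0.9000) ≈ 0.0294
After an optical inspection='fail': P(defective) = 0.85·0.0294 / (0.85·0.0294 + 0.45·0.9706) ≈ 0.0541
After a stress test='pass': P(defective) = 0.6·0.0541 / (0.6·0.0541 + 0.75·0.9459) ≈ 0.0438
After a stress test='pass': P(defective) = 0.6·0.0438 / (0.6·0.0438 + 0.75·0.9562) ≈ 0.0353

0.0353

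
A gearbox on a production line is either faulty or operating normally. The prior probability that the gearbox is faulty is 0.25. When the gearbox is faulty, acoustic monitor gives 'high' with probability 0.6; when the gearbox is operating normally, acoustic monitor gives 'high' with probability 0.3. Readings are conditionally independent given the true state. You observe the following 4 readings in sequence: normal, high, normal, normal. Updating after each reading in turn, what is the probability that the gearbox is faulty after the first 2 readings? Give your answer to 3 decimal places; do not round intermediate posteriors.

0.276

After 'normal': P(faulty) = 0.4·0.2500 / (0.4·0.2500 + 0.7·0.7500) ≈ 0.1600
After 'high': P(faulty) = 0.6·0.1600 / (0.6·0.1600 + 0.3·0.8400) ≈ 0.2759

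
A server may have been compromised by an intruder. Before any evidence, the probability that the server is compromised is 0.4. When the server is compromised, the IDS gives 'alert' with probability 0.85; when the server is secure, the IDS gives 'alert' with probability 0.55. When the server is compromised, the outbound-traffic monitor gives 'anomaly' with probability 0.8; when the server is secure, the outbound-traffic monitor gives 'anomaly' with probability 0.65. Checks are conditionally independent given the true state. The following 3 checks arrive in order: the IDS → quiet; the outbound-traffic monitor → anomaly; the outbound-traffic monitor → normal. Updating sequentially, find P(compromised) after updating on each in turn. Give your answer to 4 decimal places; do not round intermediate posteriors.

0.1352

After the IDS='quiet': P(compromised) = 0.15·0.4000 / (0.15·0.4000 + 0.45·0.6000) ≈ 0.1818
After the outbound-traffic monitor='anomaly': P(compromised) = 0.8·0.1818 / (0.8·0.1818 + 0.65·0.8182) ≈ 0.2148
After the outbound-traffic monitor='normal': P(compromised) = 0.2·0.2148 / (0.2·0.2148 + 0.35·0.7852) ≈ 0.1352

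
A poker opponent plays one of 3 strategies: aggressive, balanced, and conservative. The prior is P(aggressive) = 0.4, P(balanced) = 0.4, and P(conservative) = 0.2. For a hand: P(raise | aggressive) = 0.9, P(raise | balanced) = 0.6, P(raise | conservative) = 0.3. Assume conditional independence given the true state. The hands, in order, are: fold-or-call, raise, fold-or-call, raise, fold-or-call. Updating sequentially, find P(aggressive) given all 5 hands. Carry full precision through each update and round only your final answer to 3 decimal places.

0.021

After 'fold-or-call': normaliser = 0.1·0.4000 + 0.4·0.4000 + 0.7·0.2000; P(aggressive) ≈ 0.1176, P(balanced) ≈ 0.4706, P(conservative) ≈ 0.4118
After 'raise': normaliser = 0.9·0.1176 + 0.6·0.4706 + 0.3·0.4118; P(aggressive) ≈ 0.2069, P(balanced) ≈ 0.5517, P(conservative) ≈ 0.2414
After 'fold-or-call': normaliser = 0.1·0.2069 + 0.4·0.5517 + 0.7·0.2414; P(aggressive) ≈ 0.0504, P(balanced) ≈ 0.5378, P(conservative) ≈ 0.4118
After 'raise': normaliser = 0.9·0.0504 + 0.6·0.5378 + 0.3·0.4118; P(aggressive) ≈ 0.0923, P(balanced) ≈ 0.6564, P(conservative) ≈ 0.2513
After 'fold-or-call': normaliser = 0.1·0.0923 + 0.4·0.6564 + 0.7·0.2513; P(aggressive) ≈ 0.0206, P(balanced) ≈ 0.5865, P(conservative) ≈ 0.3929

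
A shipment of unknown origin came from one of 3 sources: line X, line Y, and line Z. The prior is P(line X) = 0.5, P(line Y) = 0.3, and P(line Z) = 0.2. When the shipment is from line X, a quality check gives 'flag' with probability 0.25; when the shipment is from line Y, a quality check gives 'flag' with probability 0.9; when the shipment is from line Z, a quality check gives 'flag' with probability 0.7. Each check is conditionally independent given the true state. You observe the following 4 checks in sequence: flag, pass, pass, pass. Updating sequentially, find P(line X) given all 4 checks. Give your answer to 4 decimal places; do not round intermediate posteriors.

0.9287

Each posterior becomes the prior for the next update.
After 'flag': normaliser = 0.25·0.5000 + 0.9·0.3000 + 0.7·0.2000; P(line X) ≈ 0.2336, P(line Y) ≈ 0.5047, P(line Z) ≈ 0.2617
After 'pass': normaliser = 0.75·0.2336 + 0.1·0.5047 + 0.3·0.2617; P(line X) ≈ 0.5760, P(line Y) ≈ 0.1659, P(line Z) ≈ 0.2581
After 'pass': normaliser = 0.75·0.5760 + 0.1·0.1659 + 0.3·0.2581; P(line X) ≈ 0.8213, P(line Y) ≈ 0.0315, P(line Z) ≈ 0.1472
After 'pass': normaliser = 0.75·0.8213 + 0.1·0.0315 + 0.3·0.1472; P(line X) ≈ 0.9287, P(line Y) ≈ 0.0048, P(line Z) ≈ 0.0666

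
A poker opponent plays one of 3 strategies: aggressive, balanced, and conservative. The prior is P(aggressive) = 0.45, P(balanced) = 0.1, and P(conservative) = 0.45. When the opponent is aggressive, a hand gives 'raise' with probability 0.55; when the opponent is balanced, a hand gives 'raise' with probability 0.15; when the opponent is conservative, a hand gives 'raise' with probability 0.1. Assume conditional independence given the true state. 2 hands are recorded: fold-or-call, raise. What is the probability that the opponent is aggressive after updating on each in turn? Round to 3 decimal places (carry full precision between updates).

Each posterior becomes the prior for the next update.
After 'fold-or-call': normaliser = 0.45·0.4500 + 0.85·0.1000 + 0.9·0.4500; P(aggressive) ≈ 0.2924, P(balanced) ≈ 0.1227, P(conservative) ≈ 0.5848
After 'raise': normaliser = 0.55·0.2924 + 0.15·0.1227 + 0.1·0.5848; P(aggressive) ≈ 0.6765, P(balanced) ≈ 0.0774, P(conservative) ≈ 0.2460

0.677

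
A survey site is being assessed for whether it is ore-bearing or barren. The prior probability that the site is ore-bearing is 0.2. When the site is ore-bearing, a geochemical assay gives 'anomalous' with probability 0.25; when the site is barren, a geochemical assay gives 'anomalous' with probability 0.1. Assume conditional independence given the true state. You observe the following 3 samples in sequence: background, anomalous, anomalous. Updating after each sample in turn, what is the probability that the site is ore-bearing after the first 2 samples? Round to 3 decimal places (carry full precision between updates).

After 'background': P(ore) = 0.75·0.2000 / (0.75·0.2000 + 0.9·0.8000) ≈ 0.1724
After 'anomalous': P(ore) = 0.25·0.1724 / (0.25·0.1724 + 0.1·0.8276) ≈ 0.3425

0.342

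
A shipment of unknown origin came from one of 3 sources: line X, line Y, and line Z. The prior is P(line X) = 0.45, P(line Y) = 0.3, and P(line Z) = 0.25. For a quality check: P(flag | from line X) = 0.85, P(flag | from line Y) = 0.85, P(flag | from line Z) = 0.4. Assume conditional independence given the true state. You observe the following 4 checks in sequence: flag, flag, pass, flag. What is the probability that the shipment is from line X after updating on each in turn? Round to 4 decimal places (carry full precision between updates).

0.5268

After 'flag': normaliser = 0.85·0.4500 + 0.85·0.3000 + 0.4·0.2500; P(line X) ≈ 0.5186, P(line Y) ≈ 0.3458, P(line Z) ≈ 0.1356
After 'flag': normaliser = 0.85·0.5186 + 0.85·0.3458 + 0.4·0.1356; P(line X) ≈ 0.5588, P(line Y) ≈ 0.3725, P(line Z) ≈ 0.0687
After 'pass': normaliser = 0.15·0.5588 + 0.15·0.3725 + 0.6·0.0687; P(line X) ≈ 0.4632, P(line Y) ≈ 0.3088, P(line Z) ≈ 0.2280
After 'flag': normaliser = 0.85·0.4632 + 0.85·0.3088 + 0.4·0.2280; P(line X) ≈ 0.5268, P(line Y) ≈ 0.3512, P(line Z) ≈ 0.1220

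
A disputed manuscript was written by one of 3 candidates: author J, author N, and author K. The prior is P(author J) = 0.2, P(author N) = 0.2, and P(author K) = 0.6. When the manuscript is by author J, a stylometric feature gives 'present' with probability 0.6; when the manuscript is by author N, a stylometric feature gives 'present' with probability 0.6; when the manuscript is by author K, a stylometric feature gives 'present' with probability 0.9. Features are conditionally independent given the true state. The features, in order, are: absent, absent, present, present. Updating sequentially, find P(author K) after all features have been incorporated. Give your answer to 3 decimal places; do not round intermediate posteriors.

0.174

Each posterior becomes the prior for the next update.
After 'absent': normaliser = 0.4·0.2000 + 0.4·0.2000 + 0.1·0.6000; P(author J) ≈ 0.3636, P(author N) ≈ 0.3636, P(author K) ≈ 0.2727
After 'absent': normaliser = 0.4·0.3636 + 0.4·0.3636 + 0.1·0.2727; P(author J) ≈ 0.4571, P(author N) ≈ 0.4571, P(author K) ≈ 0.0857
After 'present': normaliser = 0.6·0.4571 + 0.6·0.4571 + 0.9·0.0857; P(author J) ≈ 0.4384, P(author N) ≈ 0.4384, P(author K) ≈ 0.1233
After 'present': normaliser = 0.6·0.4384 + 0.6·0.4384 + 0.9·0.1233; P(author J) ≈ 0.4129, P(author N) ≈ 0.4129, P(author K) ≈ 0.1742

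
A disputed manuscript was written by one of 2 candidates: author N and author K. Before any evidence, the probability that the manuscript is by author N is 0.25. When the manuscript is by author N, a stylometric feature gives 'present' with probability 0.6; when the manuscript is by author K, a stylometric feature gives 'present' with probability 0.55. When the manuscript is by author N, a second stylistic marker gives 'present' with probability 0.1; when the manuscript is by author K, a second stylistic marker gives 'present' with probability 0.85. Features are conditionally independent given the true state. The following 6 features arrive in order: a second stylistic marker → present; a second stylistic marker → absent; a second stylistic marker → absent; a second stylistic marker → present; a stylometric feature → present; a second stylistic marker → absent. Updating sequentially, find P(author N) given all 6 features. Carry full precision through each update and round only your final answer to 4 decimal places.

0.5209

Apply Bayes' rule sequentially, carrying P(author N) forward.
After a second stylistic marker='present': P(author N) = 0.1·0.2500 / (0.1·0.2500 + 0.85·0.7500) ≈ 0.0377
After a second stylistic marker='absent': P(author N) = 0.9·0.0377 / (0.9·0.0377 + 0.15·0.9623) ≈ 0.1905
After a second stylistic marker='absent': P(author N) = 0.9·0.1905 / (0.9·0.1905 + 0.15·0.8095) ≈ 0.5854
After a second stylistic marker='present': P(author N) = 0.1·0.5854 / (0.1·0.5854 + 0.85·0.4146) ≈ 0.1424
After a stylometric feature='present': P(author N) = 0.6·0.1424 / (0.6·0.1424 + 0.55·0.8576) ≈ 0.1534
After a second stylistic marker='absent': P(author N) = 0.9·0.1534 / (0.9·0.1534 + 0.15·0.8466) ≈ 0.5209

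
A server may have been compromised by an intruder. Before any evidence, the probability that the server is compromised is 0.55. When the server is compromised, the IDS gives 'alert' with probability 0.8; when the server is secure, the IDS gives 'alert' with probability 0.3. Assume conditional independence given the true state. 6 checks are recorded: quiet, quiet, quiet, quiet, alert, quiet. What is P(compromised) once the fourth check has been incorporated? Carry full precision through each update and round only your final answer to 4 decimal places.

0.0081

After 'quiet': P(compromised) = 0.2·0.5500 / (0.2·0.5500 + 0.7·0.4500) ≈ 0.2588
After 'quiet': P(compromised) = 0.2·0.2588 / (0.2·0.2588 + 0.7·0.7412) ≈ 0.0907
After 'quiet': P(compromised) = 0.2·0.0907 / (0.2·0.0907 + 0.7·0.9093) ≈ 0.0277
After 'quiet': P(compromised) = 0.2·0.0277 / (0.2·0.0277 + 0.7·0.9723) ≈ 0.0081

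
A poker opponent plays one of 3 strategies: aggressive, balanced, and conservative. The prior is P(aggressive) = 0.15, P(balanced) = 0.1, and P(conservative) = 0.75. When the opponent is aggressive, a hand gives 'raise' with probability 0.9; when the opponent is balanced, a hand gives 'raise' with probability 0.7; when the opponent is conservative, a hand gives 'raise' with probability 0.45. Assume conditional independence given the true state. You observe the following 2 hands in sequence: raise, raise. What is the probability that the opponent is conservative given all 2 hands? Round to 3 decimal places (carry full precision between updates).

0.471

After 'raise': normaliser = 0.9·0.1500 + 0.7·0.1000 + 0.45·0.7500; P(aggressive) ≈ 0.2488, P(balanced) ≈ 0.1290, P(conservative) ≈ 0.6221
After 'raise': normaliser = 0.9·0.2488 + 0.7·0.1290 + 0.45·0.6221; P(aggressive) ≈ 0.3769, P(balanced) ≈ 0.1520, P(conservative) ≈ 0.4711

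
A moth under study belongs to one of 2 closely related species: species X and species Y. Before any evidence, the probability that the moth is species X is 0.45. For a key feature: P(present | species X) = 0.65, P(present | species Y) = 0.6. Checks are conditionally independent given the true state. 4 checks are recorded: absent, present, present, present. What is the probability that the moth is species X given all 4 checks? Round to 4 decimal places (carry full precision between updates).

0.4765

Each posterior becomes the prior for the next update.
After 'absent': P(species X) = 0.35·0.4500 / (0.35·0.4500 + 0.4·0.5500) ≈ 0.4172
After 'present': P(species X) = 0.65·0.4172 / (0.65·0.4172 + 0.6·0.5828) ≈ 0.4368
After 'present': P(species X) = 0.65·0.4368 / (0.65·0.4368 + 0.6·0.5632) ≈ 0.4566
After 'present': P(species X) = 0.65·0.4566 / (0.65·0.4566 + 0.6·0.5434) ≈ 0.4765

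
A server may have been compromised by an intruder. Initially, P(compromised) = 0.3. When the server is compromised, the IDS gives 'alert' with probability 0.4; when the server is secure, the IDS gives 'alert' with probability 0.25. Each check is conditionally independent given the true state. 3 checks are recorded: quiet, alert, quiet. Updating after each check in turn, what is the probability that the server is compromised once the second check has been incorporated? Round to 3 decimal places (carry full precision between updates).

After 'quiet': P(compromised) = 0.6·0.3000 / (0.6·0.3000 + 0.75·0.7000) ≈ 0.2553
After 'alert': P(compromised) = 0.4·0.2553 / (0.4·0.2553 + 0.25·0.7447) ≈ 0.3542

0.354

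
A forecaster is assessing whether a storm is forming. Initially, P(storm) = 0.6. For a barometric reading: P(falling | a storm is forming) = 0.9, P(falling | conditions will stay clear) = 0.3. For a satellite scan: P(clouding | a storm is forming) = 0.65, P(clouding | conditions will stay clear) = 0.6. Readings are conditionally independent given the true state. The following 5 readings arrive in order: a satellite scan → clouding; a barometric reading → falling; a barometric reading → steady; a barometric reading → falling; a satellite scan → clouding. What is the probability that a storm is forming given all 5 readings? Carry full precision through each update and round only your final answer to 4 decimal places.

0.6936

After a satellite scan='clouding': P(storm) = 0.65·0.6000 / (0.65·0.6000 + 0.6·0.4000) ≈ 0.6190
After a barometric reading='falling': P(storm) = 0.9·0.6190 / (0.9·0.6190 + 0.3·0.3810) ≈ 0.8298
After a barometric reading='steady': P(storm) = 0.1·0.8298 / (0.1·0.8298 + 0.7·0.1702) ≈ 0.4105
After a barometric reading='falling': P(storm) = 0.9·0.4105 / (0.9·0.4105 + 0.3·0.5895) ≈ 0.6763
After a satellite scan='clouding': P(storm) = 0.65·0.6763 / (0.65·0.6763 + 0.6·0.3237) ≈ 0.6936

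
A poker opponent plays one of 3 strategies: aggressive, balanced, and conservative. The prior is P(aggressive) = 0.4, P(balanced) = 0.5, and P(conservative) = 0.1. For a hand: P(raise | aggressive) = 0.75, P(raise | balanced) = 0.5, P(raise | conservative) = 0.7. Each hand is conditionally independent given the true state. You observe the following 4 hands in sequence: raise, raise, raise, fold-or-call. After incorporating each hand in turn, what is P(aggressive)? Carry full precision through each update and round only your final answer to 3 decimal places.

0.504

Apply Bayes' rule sequentially, carrying P(aggressive) forward.
After 'raise': normaliser = 0.75·0.4000 + 0.5·0.5000 + 0.7·0.1000; P(aggressive) ≈ 0.4839, P(balanced) ≈ 0.4032, P(conservative) ≈ 0.1129
After 'raise': normaliser = 0.75·0.4839 + 0.5·0.4032 + 0.7·0.1129; P(aggressive) ≈ 0.5639, P(balanced) ≈ 0.3133, P(conservative) ≈ 0.1228
After 'raise': normaliser = 0.75·0.5639 + 0.5·0.3133 + 0.7·0.1228; P(aggressive) ≈ 0.6355, P(balanced) ≈ 0.2354, P(conservative) ≈ 0.1292
After 'fold-or-call': normaliser = 0.25·0.6355 + 0.5·0.2354 + 0.3·0.1292; P(aggressive) ≈ 0.5039, P(balanced) ≈ 0.3732, P(conservative) ≈ 0.1229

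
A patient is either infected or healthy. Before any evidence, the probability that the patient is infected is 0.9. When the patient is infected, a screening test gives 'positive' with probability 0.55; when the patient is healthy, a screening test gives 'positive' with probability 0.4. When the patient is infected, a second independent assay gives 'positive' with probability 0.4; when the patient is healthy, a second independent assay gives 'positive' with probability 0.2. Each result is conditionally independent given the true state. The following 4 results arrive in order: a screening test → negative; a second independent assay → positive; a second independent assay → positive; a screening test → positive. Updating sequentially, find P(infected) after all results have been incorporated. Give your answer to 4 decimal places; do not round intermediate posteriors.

0.9738

After a screening test='negative': P(infected) = 0.45·0.9000 / (0.45·0.9000 + 0.6·0.1000) ≈ 0.8710
After a second independent assay='positive': P(infected) = 0.4·0.8710 / (0.4·0.8710 + 0.2·0.1290) ≈ 0.9310
After a second independent assay='positive': P(infected) = 0.4·0.9310 / (0.4·0.9310 + 0.2·0.0690) ≈ 0.9643
After a screening test='positive': P(infected) = 0.55·0.9643 / (0.55·0.9643 + 0.4·0.0357) ≈ 0.9738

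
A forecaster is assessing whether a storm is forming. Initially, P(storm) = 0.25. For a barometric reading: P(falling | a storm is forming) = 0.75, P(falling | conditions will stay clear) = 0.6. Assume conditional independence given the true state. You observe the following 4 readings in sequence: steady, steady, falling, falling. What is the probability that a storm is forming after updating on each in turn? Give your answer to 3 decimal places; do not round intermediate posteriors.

Apply Bayes' rule sequentially, carrying P(storm) forward.
After 'steady': P(storm) = 0.25·0.2500 / (0.25·0.2500 + 0.4·0.7500) ≈ 0.1724
After 'steady': P(storm) = 0.25·0.1724 / (0.25·0.1724 + 0.4·0.8276) ≈ 0.1152
After 'falling': P(storm) = 0.75·0.1152 / (0.75·0.1152 + 0.6·0.8848) ≈ 0.1400
After 'falling': P(storm) = 0.75·0.1400 / (0.75·0.1400 + 0.6·0.8600) ≈ 0.1691

0.169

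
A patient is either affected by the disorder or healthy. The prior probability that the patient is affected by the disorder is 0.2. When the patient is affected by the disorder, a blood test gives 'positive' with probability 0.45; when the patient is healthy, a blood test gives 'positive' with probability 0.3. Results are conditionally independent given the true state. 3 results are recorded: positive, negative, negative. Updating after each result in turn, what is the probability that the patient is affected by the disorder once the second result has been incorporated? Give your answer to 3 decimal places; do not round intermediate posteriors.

0.228

After 'positive': P(affected) = 0.45·0.2000 / (0.45·0.2000 + 0.3·0.8000) ≈ 0.2727
After 'negative': P(affected) = 0.55·0.2727 / (0.55·0.2727 + 0.7·0.7273) ≈ 0.2276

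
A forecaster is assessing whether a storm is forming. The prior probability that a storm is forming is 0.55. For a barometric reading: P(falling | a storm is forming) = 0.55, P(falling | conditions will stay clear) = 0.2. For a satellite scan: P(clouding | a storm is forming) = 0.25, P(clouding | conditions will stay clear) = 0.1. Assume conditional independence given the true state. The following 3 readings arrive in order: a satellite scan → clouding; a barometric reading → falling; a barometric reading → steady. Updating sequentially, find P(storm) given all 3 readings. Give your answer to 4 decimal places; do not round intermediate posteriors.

After a satellite scan='clouding': P(storm) = 0.25·0.5500 / (0.25·0.5500 + 0.1·0.4500) ≈ 0.7534
After a barometric reading='falling': P(storm) = 0.55·0.7534 / (0.55·0.7534 + 0.2·0.2466) ≈ 0.8936
After a barometric reading='steady': P(storm) = 0.45·0.8936 / (0.45·0.8936 + 0.8·0.1064) ≈ 0.8254

0.8254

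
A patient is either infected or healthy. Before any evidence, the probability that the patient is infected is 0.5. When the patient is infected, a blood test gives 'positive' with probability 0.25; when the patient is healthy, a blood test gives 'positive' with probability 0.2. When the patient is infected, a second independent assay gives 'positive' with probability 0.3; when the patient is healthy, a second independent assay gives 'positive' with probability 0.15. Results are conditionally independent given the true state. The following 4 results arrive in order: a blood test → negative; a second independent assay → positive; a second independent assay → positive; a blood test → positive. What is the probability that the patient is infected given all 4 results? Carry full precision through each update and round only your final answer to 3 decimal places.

Each posterior becomes the prior for the next update.
After a blood test='negative': P(infected) = 0.75·0.5000 / (0.75·0.5000 + 0.8·0.5000) ≈ 0.4839
After a second independent assay='positive': P(infected) = 0.3·0.4839 / (0.3·0.4839 + 0.15·0.5161) ≈ 0.6522
After a second independent assay='positive': P(infected) = 0.3·0.6522 / (0.3·0.6522 + 0.15·0.3478) ≈ 0.7895
After a blood test='positive': P(infected) = 0.25·0.7895 / (0.25·0.7895 + 0.2·0.2105) ≈ 0.8242

0.824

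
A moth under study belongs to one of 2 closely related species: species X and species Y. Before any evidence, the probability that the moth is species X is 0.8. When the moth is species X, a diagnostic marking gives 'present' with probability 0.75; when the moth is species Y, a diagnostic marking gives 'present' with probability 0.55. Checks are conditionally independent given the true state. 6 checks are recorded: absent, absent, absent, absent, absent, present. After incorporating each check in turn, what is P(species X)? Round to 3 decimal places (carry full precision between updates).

After 'absent': P(species X) = 0.25·0.8000 / (0.25·0.8000 + 0.45·0.2000) ≈ 0.6897
After 'absent': P(species X) = 0.25·0.6897 / (0.25·0.6897 + 0.45·0.3103) ≈ 0.5525
After 'absent': P(species X) = 0.25·0.5525 / (0.25·0.5525 + 0.45·0.4475) ≈ 0.4068
After 'absent': P(species X) = 0.25·0.4068 / (0.25·0.4068 + 0.45·0.5932) ≈ 0.2759
After 'absent': P(species X) = 0.25·0.2759 / (0.25·0.2759 + 0.45·0.7241) ≈ 0.1747
After 'present': P(species X) = 0.75·0.1747 / (0.75·0.1747 + 0.55·0.8253) ≈ 0.2240

0.224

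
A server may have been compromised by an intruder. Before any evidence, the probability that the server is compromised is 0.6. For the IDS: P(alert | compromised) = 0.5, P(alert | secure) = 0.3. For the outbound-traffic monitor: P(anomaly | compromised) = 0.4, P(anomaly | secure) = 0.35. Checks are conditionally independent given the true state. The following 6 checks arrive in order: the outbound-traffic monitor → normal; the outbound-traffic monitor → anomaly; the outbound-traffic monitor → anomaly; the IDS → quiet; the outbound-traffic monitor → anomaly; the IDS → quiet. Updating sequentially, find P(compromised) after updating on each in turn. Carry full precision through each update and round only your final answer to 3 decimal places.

Each posterior becomes the prior for the next update.
After the outbound-traffic monitor='normal': P(compromised) = 0.6·0.6000 / (0.6·0.6000 + 0.65·0.4000) ≈ 0.5806
After the outbound-traffic monitor='anomaly': P(compromised) = 0.4·0.5806 / (0.4·0.5806 + 0.35·0.4194) ≈ 0.6128
After the outbound-traffic monitor='anomaly': P(compromised) = 0.4·0.6128 / (0.4·0.6128 + 0.35·0.3872) ≈ 0.6439
After the IDS='quiet': P(compromised) = 0.5·0.6439 / (0.5·0.6439 + 0.7·0.3561) ≈ 0.5637
After the outbound-traffic monitor='anomaly': P(compromised) = 0.4·0.5637 / (0.4·0.5637 + 0.35·0.4363) ≈ 0.5962
After the IDS='quiet': P(compromised) = 0.5·0.5962 / (0.5·0.5962 + 0.7·0.4038) ≈ 0.5133

0.513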